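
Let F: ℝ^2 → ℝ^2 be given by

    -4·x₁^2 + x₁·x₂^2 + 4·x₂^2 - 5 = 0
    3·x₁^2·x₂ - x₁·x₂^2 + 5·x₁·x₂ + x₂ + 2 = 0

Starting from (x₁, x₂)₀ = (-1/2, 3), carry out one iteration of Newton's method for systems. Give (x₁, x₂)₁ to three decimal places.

(-0.154, 1.572)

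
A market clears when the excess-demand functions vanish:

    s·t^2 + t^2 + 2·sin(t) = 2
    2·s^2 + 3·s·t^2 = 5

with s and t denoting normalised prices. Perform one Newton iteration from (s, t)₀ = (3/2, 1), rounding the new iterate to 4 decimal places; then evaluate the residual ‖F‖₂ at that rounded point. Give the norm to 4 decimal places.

0.7670

At (3/2, 1): F = (2.182942, 4.0000).
Jacobian J = [[t^2, 2·s·t + 2·t + 2·cos(t)], [4·s + 3·t^2, 6·s·t]].
At the point, J = [[1.0000, 6.080605], [9.0000, 9.0000]] (det J = -45.725442).
Solving J·Δ = −F gives Δ = (-0.1023, -0.3422).
Then the next iterate is (s, t)₁ = (1.3977, 0.6578).
Re-evaluating at (1.3977, 0.6578): F = (0.260242, 0.721488), so ‖F‖₂ = 0.7670.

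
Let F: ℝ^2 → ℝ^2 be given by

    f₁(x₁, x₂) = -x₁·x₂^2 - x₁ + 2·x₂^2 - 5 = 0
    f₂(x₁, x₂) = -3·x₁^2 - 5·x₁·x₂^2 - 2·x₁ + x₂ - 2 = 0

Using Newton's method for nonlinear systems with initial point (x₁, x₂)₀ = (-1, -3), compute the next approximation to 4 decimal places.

(-0.9219, -1.7656)

At (-1, -3): F = (23.0000, 39.0000).
Jacobian J = [[-x₂^2 - 1, -2·x₁·x₂ + 4·x₂], [-6·x₁ - 5·x₂^2 - 2, -10·x₁·x₂ + 1]].
At the point, J = [[-10.0000, -18.0000], [-41.0000, -29.0000]] (det J = -448.0000).
Solving J·Δ = −F gives Δ = (0.0781, 1.2344).
Then the next iterate is (x₁, x₂)₁ = (-0.9219, -1.7656).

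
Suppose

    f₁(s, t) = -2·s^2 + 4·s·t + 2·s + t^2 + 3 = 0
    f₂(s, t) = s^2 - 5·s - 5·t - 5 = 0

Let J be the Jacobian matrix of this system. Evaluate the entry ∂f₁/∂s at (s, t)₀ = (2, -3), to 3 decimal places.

∂f₁/∂s = -4·s + 4·t + 2.
At (2, -3) this is -18.000.

-18.000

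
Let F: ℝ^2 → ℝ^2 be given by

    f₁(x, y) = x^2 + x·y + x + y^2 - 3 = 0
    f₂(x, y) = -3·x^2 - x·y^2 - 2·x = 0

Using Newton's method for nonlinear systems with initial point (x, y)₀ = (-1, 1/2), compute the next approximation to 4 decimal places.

(-7.5000, 25.6250)

At (-1, 1/2): F = (-3.2500, -0.7500).
Jacobian J = [[2·x + y + 1, x + 2·y], [-6·x - y^2 - 2, -2·x·y]].
At the point, J = [[-0.5000, 0.0000], [3.7500, 1.0000]] (det J = -0.5000).
Solving J·Δ = −F gives Δ = (-6.5000, 25.1250).
Then the next iterate is (x, y)₁ = (-7.5000, 25.6250).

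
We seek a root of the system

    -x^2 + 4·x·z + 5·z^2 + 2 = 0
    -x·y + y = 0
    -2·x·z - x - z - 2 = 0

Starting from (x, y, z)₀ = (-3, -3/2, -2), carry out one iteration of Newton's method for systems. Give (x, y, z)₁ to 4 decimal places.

(-1.8023, -0.4491, -0.9186)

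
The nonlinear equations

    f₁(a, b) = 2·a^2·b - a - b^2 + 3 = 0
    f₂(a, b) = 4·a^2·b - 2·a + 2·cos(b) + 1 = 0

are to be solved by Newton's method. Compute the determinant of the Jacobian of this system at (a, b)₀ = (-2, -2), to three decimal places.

-92.721

J = [[4·a·b - 1, 2·a^2 - 2·b], [8·a·b - 2, 4·a^2 - 2·sin(b)]].
At the point, J = [[15.000, 12.000], [30.000, 17.81859]].
det J = -92.721.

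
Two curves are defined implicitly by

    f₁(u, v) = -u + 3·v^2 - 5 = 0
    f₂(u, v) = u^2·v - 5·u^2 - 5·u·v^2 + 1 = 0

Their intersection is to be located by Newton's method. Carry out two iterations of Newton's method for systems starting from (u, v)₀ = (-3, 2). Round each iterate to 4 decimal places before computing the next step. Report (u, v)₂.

(1.2896, 1.4651)

At (-3, 2): F = (10.0000, 34.0000).
Jacobian J = [[-1, 6·v], [2·u·v - 10·u - 5·v^2, u^2 - 10·u·v]].
At the point, J = [[-1.0000, 12.0000], [-2.0000, 69.0000]] (det J = -45.0000).
Solving J·Δ = −F gives Δ = (6.2667, -0.3111).
Then the next iterate is (u, v)₁ = (3.2667, 1.6889).
Round to (3.2667, 1.6889) and repeat: F = (0.290450, -80.923238), J = [[-1.0000, 10.1334], [-35.894657, -44.499967]].
Δ = (-1.9771, -0.2238), so (u, v)₂ = (1.2896, 1.4651).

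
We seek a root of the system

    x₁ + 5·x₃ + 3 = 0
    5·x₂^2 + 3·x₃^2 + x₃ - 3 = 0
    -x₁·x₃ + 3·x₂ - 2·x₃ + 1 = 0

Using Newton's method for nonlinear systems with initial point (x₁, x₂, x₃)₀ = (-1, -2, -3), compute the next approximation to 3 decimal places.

(0.369, -1.927, -0.674)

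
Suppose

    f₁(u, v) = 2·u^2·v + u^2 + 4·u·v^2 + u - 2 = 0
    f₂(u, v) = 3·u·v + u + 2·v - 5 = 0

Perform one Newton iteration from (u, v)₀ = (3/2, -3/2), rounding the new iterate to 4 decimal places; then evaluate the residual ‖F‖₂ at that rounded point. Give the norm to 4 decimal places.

201.5180

At (3/2, -3/2): F = (8.5000, -13.2500).
Jacobian J = [[4·u·v + 2·u + 4·v^2 + 1, 2·u^2 + 8·u·v], [3·v + 1, 3·u + 2]].
At the point, J = [[4.0000, -13.5000], [-3.5000, 6.5000]] (det J = -21.2500).
Solving J·Δ = −F gives Δ = (-5.8176, -1.0941).
Then the next iterate is (u, v)₁ = (-4.3176, -2.5941).
Re-evaluating at (-4.3176, -2.5941): F = (-200.611291, 19.095058), so ‖F‖₂ = 201.5180.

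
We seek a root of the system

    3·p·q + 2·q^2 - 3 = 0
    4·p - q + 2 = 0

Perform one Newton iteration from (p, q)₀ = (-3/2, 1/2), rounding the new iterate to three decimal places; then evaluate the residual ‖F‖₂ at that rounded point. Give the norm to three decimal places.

0.846

At (-3/2, 1/2): F = (-4.750, -4.500).
Jacobian J = [[3·q, 3·p + 4·q], [4, -1]].
At the point, J = [[1.500, -2.500], [4.000, -1.000]] (det J = 8.500).
Solving J·Δ = −F gives Δ = (0.765, -1.441).
Then the next iterate is (p, q)₁ = (-0.735, -0.941).
Re-evaluating at (-0.735, -0.941): F = (0.84587, 0.001), so ‖F‖₂ = 0.846.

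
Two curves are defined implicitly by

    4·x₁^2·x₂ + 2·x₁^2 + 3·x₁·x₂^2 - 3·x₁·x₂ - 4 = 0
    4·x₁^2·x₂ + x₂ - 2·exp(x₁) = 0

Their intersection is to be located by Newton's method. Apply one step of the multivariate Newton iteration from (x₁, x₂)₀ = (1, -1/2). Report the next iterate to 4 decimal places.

(-2.2301, -5.0088)

At (1, -1/2): F = (-1.7500, -7.936564).
Jacobian J = [[8·x₁·x₂ + 4·x₁ + 3·x₂^2 - 3·x₂, 4·x₁^2 + 6·x₁·x₂ - 3·x₁], [8·x₁·x₂ - 2·exp(x₁), 4·x₁^2 + 1]].
At the point, J = [[2.2500, -2.0000], [-9.436564, 5.0000]] (det J = -7.623127).
Solving J·Δ = −F gives Δ = (-3.2301, -4.5088).
Then the next iterate is (x₁, x₂)₁ = (-2.2301, -5.0088).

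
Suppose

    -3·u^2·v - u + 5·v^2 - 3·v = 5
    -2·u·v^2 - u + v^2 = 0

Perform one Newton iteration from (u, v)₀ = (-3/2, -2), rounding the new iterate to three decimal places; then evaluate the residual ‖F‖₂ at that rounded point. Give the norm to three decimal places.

At (-3/2, -2): F = (36.000, 17.500).
Jacobian J = [[-6·u·v - 1, -3·u^2 + 10·v - 3], [-2·v^2 - 1, -4·u·v + 2·v]].
At the point, J = [[-19.000, -29.750], [-9.000, -16.000]] (det J = 36.250).
Solving J·Δ = −F gives Δ = (1.528, 0.234).
Then the next iterate is (u, v)₁ = (0.028, -1.766).
Re-evaluating at (0.028, -1.766): F = (15.86793, 2.91611), so ‖F‖₂ = 16.134.

16.134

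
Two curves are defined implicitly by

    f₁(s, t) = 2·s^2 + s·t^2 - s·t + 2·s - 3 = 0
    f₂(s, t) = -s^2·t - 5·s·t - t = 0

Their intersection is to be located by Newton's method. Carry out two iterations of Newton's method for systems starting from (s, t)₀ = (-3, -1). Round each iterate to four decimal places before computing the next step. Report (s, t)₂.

At (-3, -1): F = (3.0000, -5.0000).
Jacobian J = [[4·s + t^2 - t + 2, 2·s·t - s], [-2·s·t - 5·t, -s^2 - 5·s - 1]].
At the point, J = [[-8.0000, 9.0000], [-1.0000, 5.0000]] (det J = -31.0000).
Solving J·Δ = −F gives Δ = (1.9355, 1.3871).
Then the next iterate is (s, t)₁ = (-1.0645, 0.3871).
Round to (-1.0645, 0.3871) and repeat: F = (-2.610123, 1.234593), J = [[-2.495254, 0.240364], [-1.111364, 3.189340]].
Δ = (-1.1210, -0.7777), so (s, t)₂ = (-2.1855, -0.3906).

(-2.1855, -0.3906)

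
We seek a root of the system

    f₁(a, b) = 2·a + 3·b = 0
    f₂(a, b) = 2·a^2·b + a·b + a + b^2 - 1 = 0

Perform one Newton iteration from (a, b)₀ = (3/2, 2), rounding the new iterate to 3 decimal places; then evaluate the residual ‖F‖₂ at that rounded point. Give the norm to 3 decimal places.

At (3/2, 2): F = (9.000, 16.500).
Jacobian J = [[2, 3], [4·a·b + b + 1, 2·a^2 + a + 2·b]].
At the point, J = [[2.000, 3.000], [15.000, 10.000]] (det J = -25.000).
Solving J·Δ = −F gives Δ = (1.620, -4.080).
Then the next iterate is (a, b)₁ = (3.120, -2.080).
Re-evaluating at (3.120, -2.080): F = (0.000, -40.53830), so ‖F‖₂ = 40.538.

40.538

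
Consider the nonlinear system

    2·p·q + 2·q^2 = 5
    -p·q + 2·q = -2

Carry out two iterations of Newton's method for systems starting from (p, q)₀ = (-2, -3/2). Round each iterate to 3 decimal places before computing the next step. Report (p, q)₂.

(1.597, -2.304)

At (-2, -3/2): F = (5.500, -4.000).
Jacobian J = [[2·q, 2·p + 4·q], [-q, -p + 2]].
At the point, J = [[-3.000, -10.000], [1.500, 4.000]] (det J = 3.000).
Solving J·Δ = −F gives Δ = (6.000, -1.250).
Then the next iterate is (p, q)₁ = (4.000, -2.750).
Round to (4.000, -2.750) and repeat: F = (-11.875, 7.500), J = [[-5.500, -3.000], [2.750, -2.000]].
Δ = (-2.403, 0.446), so (p, q)₂ = (1.597, -2.304).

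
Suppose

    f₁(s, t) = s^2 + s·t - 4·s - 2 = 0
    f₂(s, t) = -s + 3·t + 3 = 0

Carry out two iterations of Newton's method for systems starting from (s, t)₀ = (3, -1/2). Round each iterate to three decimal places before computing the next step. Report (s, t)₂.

(4.240, 0.413)

At (3, -1/2): F = (-6.500, -1.500).
Jacobian J = [[2·s + t - 4, s], [-1, 3]].
At the point, J = [[1.500, 3.000], [-1.000, 3.000]] (det J = 7.500).
Solving J·Δ = −F gives Δ = (2.000, 1.167).
Then the next iterate is (s, t)₁ = (5.000, 0.667).
Round to (5.000, 0.667) and repeat: F = (6.335, 0.001), J = [[6.667, 5.000], [-1.000, 3.000]].
Δ = (-0.760, -0.254), so (s, t)₂ = (4.240, 0.413).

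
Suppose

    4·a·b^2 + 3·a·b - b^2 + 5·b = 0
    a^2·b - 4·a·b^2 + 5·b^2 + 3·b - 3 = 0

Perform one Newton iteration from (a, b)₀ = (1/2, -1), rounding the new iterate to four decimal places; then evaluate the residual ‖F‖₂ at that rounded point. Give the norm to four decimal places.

2.0855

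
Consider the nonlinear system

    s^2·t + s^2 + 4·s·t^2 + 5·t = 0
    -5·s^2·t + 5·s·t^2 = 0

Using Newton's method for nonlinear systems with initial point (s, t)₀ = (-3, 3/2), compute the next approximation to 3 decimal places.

(-1.595, 1.253)

At (-3, 3/2): F = (3.000, -101.250).
Jacobian J = [[2·s·t + 2·s + 4·t^2, s^2 + 8·s·t + 5], [-10·s·t + 5·t^2, -5·s^2 + 10·s·t]].
At the point, J = [[-6.000, -22.000], [56.250, -90.000]] (det J = 1777.500).
Solving J·Δ = −F gives Δ = (1.405, -0.247).
Then the next iterate is (s, t)₁ = (-1.595, 1.253).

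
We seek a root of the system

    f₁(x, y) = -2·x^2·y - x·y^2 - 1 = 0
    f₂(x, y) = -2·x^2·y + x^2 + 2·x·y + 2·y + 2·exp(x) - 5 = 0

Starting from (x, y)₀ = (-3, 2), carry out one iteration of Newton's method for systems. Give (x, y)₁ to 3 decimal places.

At (-3, 2): F = (-25.000, -39.90043).
Jacobian J = [[-4·x·y - y^2, -2·x^2 - 2·x·y], [-4·x·y + 2·x + 2·y + 2·exp(x), -2·x^2 + 2·x + 2]].
At the point, J = [[20.000, -6.000], [22.09957, -22.000]] (det J = -307.40256).
Solving J·Δ = −F gives Δ = (1.010, -0.799).
Then the next iterate is (x, y)₁ = (-1.990, 1.201).

(-1.990, 1.201)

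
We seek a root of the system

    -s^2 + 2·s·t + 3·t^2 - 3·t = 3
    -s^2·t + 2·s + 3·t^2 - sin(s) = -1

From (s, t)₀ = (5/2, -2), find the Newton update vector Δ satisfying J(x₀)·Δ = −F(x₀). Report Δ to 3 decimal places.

(-1.101, 0.866)

At (5/2, -2): F = (-1.250, 29.90153).
Jacobian J = [[-2·s + 2·t, 2·s + 6·t - 3], [-2·s·t - cos(s) + 2, -s^2 + 6·t]].
At the point, J = [[-9.000, -10.000], [12.80114, -18.250]] (det J = 292.26144).
Solving J·Δ = −F gives Δ = (-1.101, 0.866).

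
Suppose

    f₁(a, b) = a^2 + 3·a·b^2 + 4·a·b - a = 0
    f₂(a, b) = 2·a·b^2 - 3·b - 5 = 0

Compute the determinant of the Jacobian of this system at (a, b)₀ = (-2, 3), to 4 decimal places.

J = [[2·a + 3·b^2 + 4·b - 1, 6·a·b + 4·a], [2·b^2, 4·a·b - 3]].
At the point, J = [[34.0000, -44.0000], [18.0000, -27.0000]].
det J = -126.0000.

-126.0000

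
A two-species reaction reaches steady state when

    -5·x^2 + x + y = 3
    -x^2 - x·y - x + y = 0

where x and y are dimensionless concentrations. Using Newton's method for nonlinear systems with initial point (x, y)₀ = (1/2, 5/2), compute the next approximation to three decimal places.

(0.950, 5.550)

At (1/2, 5/2): F = (-1.250, 0.500).
Jacobian J = [[-10·x + 1, 1], [-2·x - y - 1, -x + 1]].
At the point, J = [[-4.000, 1.000], [-4.500, 0.500]] (det J = 2.500).
Solving J·Δ = −F gives Δ = (0.450, 3.050).
Then the next iterate is (x, y)₁ = (0.950, 5.550).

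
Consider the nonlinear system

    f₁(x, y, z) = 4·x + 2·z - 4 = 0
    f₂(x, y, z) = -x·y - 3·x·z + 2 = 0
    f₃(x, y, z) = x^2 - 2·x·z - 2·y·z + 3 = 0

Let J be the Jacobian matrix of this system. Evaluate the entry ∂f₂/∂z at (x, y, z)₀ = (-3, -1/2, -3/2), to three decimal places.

9.000

∂f₂/∂z = -3·x.
At (-3, -1/2, -3/2) this is 9.000.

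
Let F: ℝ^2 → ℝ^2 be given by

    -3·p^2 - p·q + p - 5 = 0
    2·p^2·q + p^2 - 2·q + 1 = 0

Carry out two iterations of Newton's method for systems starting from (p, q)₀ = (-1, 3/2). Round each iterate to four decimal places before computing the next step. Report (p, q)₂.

(-1.0149, 9.1660)

At (-1, 3/2): F = (-7.5000, 2.0000).
Jacobian J = [[-6·p - q + 1, -p], [4·p·q + 2·p, 2·p^2 - 2]].
At the point, J = [[5.5000, 1.0000], [-8.0000, 0.0000]] (det J = 8.0000).
Solving J·Δ = −F gives Δ = (0.2500, 6.1250).
Then the next iterate is (p, q)₁ = (-0.7500, 7.6250).
Round to (-0.7500, 7.6250) and repeat: F = (-1.718750, -5.109375), J = [[-2.1250, 0.7500], [-24.3750, -0.8750]].
Δ = (-0.2649, 1.5410), so (p, q)₂ = (-1.0149, 9.1660).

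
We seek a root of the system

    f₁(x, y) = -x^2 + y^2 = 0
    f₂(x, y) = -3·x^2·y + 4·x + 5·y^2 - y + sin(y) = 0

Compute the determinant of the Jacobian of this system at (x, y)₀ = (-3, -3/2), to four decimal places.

-326.5756

J = [[-2·x, 2·y], [-6·x·y + 4, -3·x^2 + 10·y + cos(y) - 1]].
At the point, J = [[6.0000, -3.0000], [-23.0000, -42.929263]].
det J = -326.5756.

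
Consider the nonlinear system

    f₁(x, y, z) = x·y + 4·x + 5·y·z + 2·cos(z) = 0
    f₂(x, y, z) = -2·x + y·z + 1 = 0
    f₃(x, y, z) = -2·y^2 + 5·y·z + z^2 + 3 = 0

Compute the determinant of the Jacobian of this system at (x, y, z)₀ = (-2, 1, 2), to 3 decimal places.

165.823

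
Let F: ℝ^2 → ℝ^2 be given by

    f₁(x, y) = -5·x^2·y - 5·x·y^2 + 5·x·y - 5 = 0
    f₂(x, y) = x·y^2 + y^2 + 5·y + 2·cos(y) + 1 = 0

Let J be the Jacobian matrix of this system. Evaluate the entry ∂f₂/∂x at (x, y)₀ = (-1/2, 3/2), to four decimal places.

2.2500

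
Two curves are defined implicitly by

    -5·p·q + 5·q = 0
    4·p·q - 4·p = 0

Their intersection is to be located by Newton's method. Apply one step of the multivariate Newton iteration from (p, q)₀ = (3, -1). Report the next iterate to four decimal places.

(-3.0000, -3.0000)

At (3, -1): F = (10.0000, -24.0000).
Jacobian J = [[-5·q, -5·p + 5], [4·q - 4, 4·p]].
At the point, J = [[5.0000, -10.0000], [-8.0000, 12.0000]] (det J = -20.0000).
Solving J·Δ = −F gives Δ = (-6.0000, -2.0000).
Then the next iterate is (p, q)₁ = (-3.0000, -3.0000).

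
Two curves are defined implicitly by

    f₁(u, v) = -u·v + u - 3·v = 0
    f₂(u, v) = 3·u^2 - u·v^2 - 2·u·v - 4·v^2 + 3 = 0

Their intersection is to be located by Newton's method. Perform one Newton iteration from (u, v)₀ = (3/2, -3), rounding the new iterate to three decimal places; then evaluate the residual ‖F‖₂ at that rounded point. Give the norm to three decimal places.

At (3/2, -3): F = (15.000, -30.750).
Jacobian J = [[-v + 1, -u - 3], [6·u - v^2 - 2·v, -2·u·v - 2·u - 8·v]].
At the point, J = [[4.000, -4.500], [6.000, 30.000]] (det J = 147.000).
Solving J·Δ = −F gives Δ = (-2.120, 1.449).
Then the next iterate is (u, v)₁ = (-0.620, -1.551).
Re-evaluating at (-0.620, -1.551): F = (3.07138, -5.90097), so ‖F‖₂ = 6.652.

6.652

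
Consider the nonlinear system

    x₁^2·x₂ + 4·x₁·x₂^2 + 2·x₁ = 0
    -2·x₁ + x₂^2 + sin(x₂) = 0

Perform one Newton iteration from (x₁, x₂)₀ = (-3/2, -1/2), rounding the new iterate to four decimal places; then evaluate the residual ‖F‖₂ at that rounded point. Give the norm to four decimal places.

0.3732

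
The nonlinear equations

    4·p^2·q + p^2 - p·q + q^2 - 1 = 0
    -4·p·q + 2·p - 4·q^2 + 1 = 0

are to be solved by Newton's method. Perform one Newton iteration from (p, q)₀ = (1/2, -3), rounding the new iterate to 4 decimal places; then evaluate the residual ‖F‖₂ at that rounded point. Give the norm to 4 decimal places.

At (1/2, -3): F = (6.7500, -28.0000).
Jacobian J = [[8·p·q + 2·p - q, 4·p^2 - p + 2·q], [-4·q + 2, -4·p - 8·q]].
At the point, J = [[-8.0000, -5.5000], [14.0000, 22.0000]] (det J = -99.0000).
Solving J·Δ = −F gives Δ = (-0.0556, 1.3081).
Then the next iterate is (p, q)₁ = (0.4444, -1.6919).
Re-evaluating at (0.4444, -1.6919): F = (1.475355, -6.553781), so ‖F‖₂ = 6.7178.

6.7178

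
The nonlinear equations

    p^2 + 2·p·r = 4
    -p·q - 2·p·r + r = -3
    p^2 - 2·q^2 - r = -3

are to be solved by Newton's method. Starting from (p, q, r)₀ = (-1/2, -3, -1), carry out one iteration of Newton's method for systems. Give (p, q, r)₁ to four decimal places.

(-5.6154, -1.2308, 11.5962)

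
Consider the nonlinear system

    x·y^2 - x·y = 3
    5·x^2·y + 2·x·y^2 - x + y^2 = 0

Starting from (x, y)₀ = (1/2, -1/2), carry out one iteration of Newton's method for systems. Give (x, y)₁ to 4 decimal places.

(0.8772, -2.8421)

At (1/2, -1/2): F = (-2.6250, -0.6250).
Jacobian J = [[y^2 - y, 2·x·y - x], [10·x·y + 2·y^2 - 1, 5·x^2 + 4·x·y + 2·y]].
At the point, J = [[0.7500, -1.0000], [-3.0000, -0.7500]] (det J = -3.5625).
Solving J·Δ = −F gives Δ = (0.3772, -2.3421).
Then the next iterate is (x, y)₁ = (0.8772, -2.8421).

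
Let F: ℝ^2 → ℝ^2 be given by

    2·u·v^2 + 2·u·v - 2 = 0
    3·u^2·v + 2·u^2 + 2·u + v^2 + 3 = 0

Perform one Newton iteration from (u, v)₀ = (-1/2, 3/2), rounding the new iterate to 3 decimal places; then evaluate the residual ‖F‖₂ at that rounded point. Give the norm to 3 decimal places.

2.817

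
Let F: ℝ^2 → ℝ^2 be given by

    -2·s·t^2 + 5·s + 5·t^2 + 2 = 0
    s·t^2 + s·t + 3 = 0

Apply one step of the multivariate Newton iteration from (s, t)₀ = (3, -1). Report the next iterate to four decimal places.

At (3, -1): F = (16.0000, 3.0000).
Jacobian J = [[-2·t^2 + 5, -4·s·t + 10·t], [t^2 + t, 2·s·t + s]].
At the point, J = [[3.0000, 2.0000], [0.0000, -3.0000]] (det J = -9.0000).
Solving J·Δ = −F gives Δ = (-6.0000, 1.0000).
Then the next iterate is (s, t)₁ = (-3.0000, 0.0000).

(-3.0000, 0.0000)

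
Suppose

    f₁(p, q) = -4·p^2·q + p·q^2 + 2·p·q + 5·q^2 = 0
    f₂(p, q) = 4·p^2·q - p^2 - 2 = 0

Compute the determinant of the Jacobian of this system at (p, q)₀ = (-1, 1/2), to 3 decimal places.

17.000

J = [[-8·p·q + q^2 + 2·q, -4·p^2 + 2·p·q + 2·p + 10·q], [8·p·q - 2·p, 4·p^2]].
At the point, J = [[5.250, -2.000], [-2.000, 4.000]].
det J = 17.000.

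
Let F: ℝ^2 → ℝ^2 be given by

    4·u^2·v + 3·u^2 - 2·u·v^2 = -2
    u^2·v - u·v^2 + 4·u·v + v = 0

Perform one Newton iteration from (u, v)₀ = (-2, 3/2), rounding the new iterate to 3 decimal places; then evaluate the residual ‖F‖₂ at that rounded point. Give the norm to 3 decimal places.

At (-2, 3/2): F = (47.000, 0.000).
Jacobian J = [[8·u·v + 6·u - 2·v^2, 4·u^2 - 4·u·v], [2·u·v - v^2 + 4·v, u^2 - 2·u·v + 4·u + 1]].
At the point, J = [[-40.500, 28.000], [-2.250, 3.000]] (det J = -58.500).
Solving J·Δ = −F gives Δ = (2.410, 1.808).
Then the next iterate is (u, v)₁ = (0.410, 3.308).
Re-evaluating at (0.410, 3.308): F = (-4.24455, 4.80262), so ‖F‖₂ = 6.409.

6.409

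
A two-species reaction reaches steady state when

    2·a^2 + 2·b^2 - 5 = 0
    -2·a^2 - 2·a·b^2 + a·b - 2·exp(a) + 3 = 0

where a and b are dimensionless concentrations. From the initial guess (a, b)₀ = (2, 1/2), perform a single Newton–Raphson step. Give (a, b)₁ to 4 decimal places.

(0.8985, 3.1560)

At (2, 1/2): F = (3.5000, -19.778112).
Jacobian J = [[4·a, 4·b], [-4·a - 2·b^2 + b - 2·exp(a), -4·a·b + a]].
At the point, J = [[8.0000, 2.0000], [-22.778112, -2.0000]] (det J = 29.556224).
Solving J·Δ = −F gives Δ = (-1.1015, 2.6560).
Then the next iterate is (a, b)₁ = (0.8985, 3.1560).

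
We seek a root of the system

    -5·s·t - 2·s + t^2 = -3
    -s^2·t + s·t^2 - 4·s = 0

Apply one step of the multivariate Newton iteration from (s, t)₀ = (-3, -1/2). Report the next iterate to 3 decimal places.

At (-3, -1/2): F = (1.750, 15.750).
Jacobian J = [[-5·t - 2, -5·s + 2·t], [-2·s·t + t^2 - 4, -s^2 + 2·s·t]].
At the point, J = [[0.500, 14.000], [-6.750, -6.000]] (det J = 91.500).
Solving J·Δ = −F gives Δ = (2.525, -0.215).
Then the next iterate is (s, t)₁ = (-0.475, -0.715).

(-0.475, -0.715)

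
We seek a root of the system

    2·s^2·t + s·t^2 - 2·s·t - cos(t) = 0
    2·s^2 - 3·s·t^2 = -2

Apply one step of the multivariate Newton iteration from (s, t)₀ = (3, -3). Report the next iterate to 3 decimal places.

(2.342, -2.053)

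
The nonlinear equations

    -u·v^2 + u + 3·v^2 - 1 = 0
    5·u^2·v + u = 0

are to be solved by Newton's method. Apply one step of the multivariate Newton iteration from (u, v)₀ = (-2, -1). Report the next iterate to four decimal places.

(-1.1429, -0.8000)

At (-2, -1): F = (2.0000, -22.0000).
Jacobian J = [[-v^2 + 1, -2·u·v + 6·v], [10·u·v + 1, 5·u^2]].
At the point, J = [[0.0000, -10.0000], [21.0000, 20.0000]] (det J = 210.0000).
Solving J·Δ = −F gives Δ = (0.8571, 0.2000).
Then the next iterate is (u, v)₁ = (-1.1429, -0.8000).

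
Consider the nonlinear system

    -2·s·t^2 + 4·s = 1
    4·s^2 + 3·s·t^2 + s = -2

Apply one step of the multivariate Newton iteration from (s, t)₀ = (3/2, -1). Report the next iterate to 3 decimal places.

At (3/2, -1): F = (2.000, 17.000).
Jacobian J = [[-2·t^2 + 4, -4·s·t], [8·s + 3·t^2 + 1, 6·s·t]].
At the point, J = [[2.000, 6.000], [16.000, -9.000]] (det J = -114.000).
Solving J·Δ = −F gives Δ = (-1.053, 0.018).
Then the next iterate is (s, t)₁ = (0.447, -0.982).

(0.447, -0.982)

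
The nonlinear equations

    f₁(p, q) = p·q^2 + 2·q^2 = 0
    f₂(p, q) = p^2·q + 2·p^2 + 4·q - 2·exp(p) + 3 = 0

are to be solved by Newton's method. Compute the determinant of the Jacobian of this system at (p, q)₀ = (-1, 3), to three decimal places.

J = [[q^2, 2·p·q + 4·q], [2·p·q + 4·p - 2·exp(p), p^2 + 4]].
At the point, J = [[9.000, 6.000], [-10.73576, 5.000]].
det J = 109.415.

109.415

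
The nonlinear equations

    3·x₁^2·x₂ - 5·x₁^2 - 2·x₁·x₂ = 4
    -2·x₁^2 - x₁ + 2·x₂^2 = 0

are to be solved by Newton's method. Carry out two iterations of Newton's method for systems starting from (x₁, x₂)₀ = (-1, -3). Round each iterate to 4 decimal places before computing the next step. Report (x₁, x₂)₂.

(-0.0051, -0.6402)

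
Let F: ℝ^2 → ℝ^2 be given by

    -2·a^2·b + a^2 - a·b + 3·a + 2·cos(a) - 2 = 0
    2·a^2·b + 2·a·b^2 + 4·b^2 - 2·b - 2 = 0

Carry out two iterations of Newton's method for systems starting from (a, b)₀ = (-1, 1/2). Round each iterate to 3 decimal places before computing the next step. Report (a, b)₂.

(0.510, 1.125)

At (-1, 1/2): F = (-3.41940, -1.500).
Jacobian J = [[-4·a·b + 2·a - b - 2·sin(a) + 3, -2·a^2 - a], [4·a·b + 2·b^2, 2·a^2 + 4·a·b + 8·b - 2]].
At the point, J = [[4.18294, -1.000], [-1.500, 2.000]] (det J = 6.86588).
Solving J·Δ = −F gives Δ = (1.215, 1.661).
Then the next iterate is (a, b)₁ = (0.215, 2.161).
Round to (0.215, 2.161) and repeat: F = (-0.01922, 14.56553), J = [[-1.01615, -0.30745], [11.19830, 17.23891]].
Δ = (0.295, -1.036), so (a, b)₂ = (0.510, 1.125).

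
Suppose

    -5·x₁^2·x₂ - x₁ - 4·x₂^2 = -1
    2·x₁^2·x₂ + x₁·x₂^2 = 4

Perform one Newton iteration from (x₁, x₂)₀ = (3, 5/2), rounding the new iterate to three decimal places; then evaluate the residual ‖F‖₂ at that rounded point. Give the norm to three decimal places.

227.949

At (3, 5/2): F = (-139.500, 59.750).
Jacobian J = [[-10·x₁·x₂ - 1, -5·x₁^2 - 8·x₂], [4·x₁·x₂ + x₂^2, 2·x₁^2 + 2·x₁·x₂]].
At the point, J = [[-76.000, -65.000], [36.250, 33.000]] (det J = -151.750).
Solving J·Δ = −F gives Δ = (-4.743, 3.400).
Then the next iterate is (x₁, x₂)₁ = (-1.743, 5.900).
Re-evaluating at (-1.743, 5.900): F = (-226.11945, -28.82485), so ‖F‖₂ = 227.949.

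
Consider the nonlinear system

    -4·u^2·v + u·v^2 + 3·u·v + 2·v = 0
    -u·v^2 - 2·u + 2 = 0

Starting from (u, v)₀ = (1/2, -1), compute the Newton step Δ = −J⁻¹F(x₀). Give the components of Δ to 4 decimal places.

(0.4231, 0.7692)

At (1/2, -1): F = (-2.0000, 0.5000).
Jacobian J = [[-8·u·v + v^2 + 3·v, -4·u^2 + 2·u·v + 3·u + 2], [-v^2 - 2, -2·u·v]].
At the point, J = [[2.0000, 1.5000], [-3.0000, 1.0000]] (det J = 6.5000).
Solving J·Δ = −F gives Δ = (0.4231, 0.7692).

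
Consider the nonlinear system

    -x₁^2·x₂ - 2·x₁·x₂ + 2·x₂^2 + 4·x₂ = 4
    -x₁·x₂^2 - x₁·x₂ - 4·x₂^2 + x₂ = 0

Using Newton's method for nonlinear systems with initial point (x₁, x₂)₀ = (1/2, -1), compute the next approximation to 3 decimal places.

At (1/2, -1): F = (-4.750, -5.000).
Jacobian J = [[-2·x₁·x₂ - 2·x₂, -x₁^2 - 2·x₁ + 4·x₂ + 4], [-x₂^2 - x₂, -2·x₁·x₂ - x₁ - 8·x₂ + 1]].
At the point, J = [[3.000, -1.250], [0.000, 9.500]] (det J = 28.500).
Solving J·Δ = −F gives Δ = (1.803, 0.526).
Then the next iterate is (x₁, x₂)₁ = (2.303, -0.474).

(2.303, -0.474)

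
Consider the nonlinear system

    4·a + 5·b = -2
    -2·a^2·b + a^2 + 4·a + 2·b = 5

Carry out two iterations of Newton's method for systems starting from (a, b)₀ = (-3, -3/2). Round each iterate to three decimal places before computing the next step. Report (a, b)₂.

(-5.779, 4.224)

At (-3, -3/2): F = (-17.500, 16.000).
Jacobian J = [[4, 5], [-4·a·b + 2·a + 4, -2·a^2 + 2]].
At the point, J = [[4.000, 5.000], [-20.000, -16.000]] (det J = 36.000).
Solving J·Δ = −F gives Δ = (-5.556, 7.944).
Then the next iterate is (a, b)₁ = (-8.556, 6.444).
Round to (-8.556, 6.444) and repeat: F = (-0.004, -896.59866), J = [[4.000, 5.000], [207.42746, -144.41027]].
Δ = (2.777, -2.220), so (a, b)₂ = (-5.779, 4.224).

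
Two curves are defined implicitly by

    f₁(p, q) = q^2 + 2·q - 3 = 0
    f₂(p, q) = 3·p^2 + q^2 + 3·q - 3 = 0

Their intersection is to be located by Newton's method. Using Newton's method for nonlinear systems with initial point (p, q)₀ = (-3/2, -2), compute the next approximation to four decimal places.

(-1.1389, -3.5000)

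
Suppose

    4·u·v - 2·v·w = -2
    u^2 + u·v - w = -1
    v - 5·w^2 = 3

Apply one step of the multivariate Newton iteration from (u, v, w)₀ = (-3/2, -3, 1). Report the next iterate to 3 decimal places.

At (-3/2, -3, 1): F = (26.000, 6.750, -11.000).
Jacobian J = [[4·v, 4·u - 2·w, -2·v], [2·u + v, u, -1], [0, 1, -10·w]].
At the point, J = [[-12.000, -8.000, 6.000], [-6.000, -1.500, -1.000], [0.000, 1.000, -10.000]] (det J = 252.000).
Solving J·Δ = −F gives Δ = (1.073, 0.881, -1.012).
Then the next iterate is (u, v, w)₁ = (-0.427, -2.119, -0.012).

(-0.427, -2.119, -0.012)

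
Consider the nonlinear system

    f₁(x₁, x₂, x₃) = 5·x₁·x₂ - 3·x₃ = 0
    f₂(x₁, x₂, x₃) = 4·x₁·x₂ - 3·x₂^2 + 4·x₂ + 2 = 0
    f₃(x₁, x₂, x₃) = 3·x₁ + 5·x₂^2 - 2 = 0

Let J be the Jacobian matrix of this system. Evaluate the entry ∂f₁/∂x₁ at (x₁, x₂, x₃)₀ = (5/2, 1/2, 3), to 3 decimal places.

∂f₁/∂x₁ = 5·x₂.
At (5/2, 1/2, 3) this is 2.500.

2.500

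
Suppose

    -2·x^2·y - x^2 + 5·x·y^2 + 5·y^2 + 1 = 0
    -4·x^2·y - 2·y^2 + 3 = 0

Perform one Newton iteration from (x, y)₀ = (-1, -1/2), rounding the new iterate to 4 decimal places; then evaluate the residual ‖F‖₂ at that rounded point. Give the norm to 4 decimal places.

At (-1, -1/2): F = (1.0000, 4.5000).
Jacobian J = [[-4·x·y - 2·x + 5·y^2, -2·x^2 + 10·x·y + 10·y], [-8·x·y, -4·x^2 - 4·y]].
At the point, J = [[1.2500, -2.0000], [-4.0000, -2.0000]] (det J = -10.5000).
Solving J·Δ = −F gives Δ = (0.6667, 0.9167).
Then the next iterate is (x, y)₁ = (-0.3333, 0.4167).
Re-evaluating at (-0.3333, 0.4167): F = (1.375155, 2.467559), so ‖F‖₂ = 2.8249.

2.8249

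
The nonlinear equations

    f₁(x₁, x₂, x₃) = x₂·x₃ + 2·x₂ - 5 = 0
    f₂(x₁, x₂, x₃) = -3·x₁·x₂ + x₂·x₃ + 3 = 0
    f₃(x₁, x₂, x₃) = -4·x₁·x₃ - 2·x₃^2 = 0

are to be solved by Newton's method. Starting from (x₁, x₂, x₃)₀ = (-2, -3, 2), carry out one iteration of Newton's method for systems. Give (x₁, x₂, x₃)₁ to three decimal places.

At (-2, -3, 2): F = (-17.000, -21.000, 8.000).
Jacobian J = [[0, x₃ + 2, x₂], [-3·x₂, -3·x₁ + x₃, x₂], [-4·x₃, 0, -4·x₁ - 4·x₃]].
At the point, J = [[0.000, 4.000, -3.000], [9.000, 8.000, -3.000], [-8.000, 0.000, 0.000]] (det J = -96.000).
Solving J·Δ = −F gives Δ = (1.000, -1.250, -7.333).
Then the next iterate is (x₁, x₂, x₃)₁ = (-1.000, -4.250, -5.333).

(-1.000, -4.250, -5.333)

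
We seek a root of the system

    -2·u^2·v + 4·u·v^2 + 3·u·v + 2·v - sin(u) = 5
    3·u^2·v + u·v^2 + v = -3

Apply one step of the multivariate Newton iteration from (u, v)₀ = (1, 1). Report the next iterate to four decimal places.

At (1, 1): F = (1.158529, 8.0000).
Jacobian J = [[-4·u·v + 4·v^2 + 3·v - cos(u), -2·u^2 + 8·u·v + 3·u + 2], [6·u·v + v^2, 3·u^2 + 2·u·v + 1]].
At the point, J = [[2.459698, 11.0000], [7.0000, 6.0000]] (det J = -62.241814).
Solving J·Δ = −F gives Δ = (-1.3022, 0.1859).
Then the next iterate is (u, v)₁ = (-0.3022, 1.1859).

(-0.3022, 1.1859)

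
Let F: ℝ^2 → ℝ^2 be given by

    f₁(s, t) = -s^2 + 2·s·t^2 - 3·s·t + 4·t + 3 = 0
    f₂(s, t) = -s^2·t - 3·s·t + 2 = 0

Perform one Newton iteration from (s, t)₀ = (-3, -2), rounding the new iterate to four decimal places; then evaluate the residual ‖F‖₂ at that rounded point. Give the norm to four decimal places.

14.5506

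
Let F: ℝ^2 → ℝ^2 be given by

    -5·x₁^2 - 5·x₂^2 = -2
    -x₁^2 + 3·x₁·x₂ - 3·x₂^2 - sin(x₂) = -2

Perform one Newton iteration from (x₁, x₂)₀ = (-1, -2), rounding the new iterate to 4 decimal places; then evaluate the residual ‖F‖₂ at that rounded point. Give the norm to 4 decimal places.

At (-1, -2): F = (-23.0000, -4.090703).
Jacobian J = [[-10·x₁, -10·x₂], [-2·x₁ + 3·x₂, 3·x₁ - 6·x₂ - cos(x₂)]].
At the point, J = [[10.0000, 20.0000], [-4.0000, 9.416147]] (det J = 174.161468).
Solving J·Δ = −F gives Δ = (0.7737, 0.7631).
Then the next iterate is (x₁, x₂)₁ = (-0.2263, -1.2369).
Re-evaluating at (-0.2263, -1.2369): F = (-5.905667, -0.856473), so ‖F‖₂ = 5.9674.

5.9674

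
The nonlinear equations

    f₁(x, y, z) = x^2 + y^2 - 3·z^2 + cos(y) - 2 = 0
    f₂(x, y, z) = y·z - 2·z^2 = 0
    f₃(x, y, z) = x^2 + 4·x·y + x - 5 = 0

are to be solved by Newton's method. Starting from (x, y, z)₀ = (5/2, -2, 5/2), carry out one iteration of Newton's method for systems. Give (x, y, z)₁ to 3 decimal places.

At (5/2, -2, 5/2): F = (-10.91615, -17.500, -16.250).
Jacobian J = [[2·x, 2·y - sin(y), -6·z], [0, z, y - 4·z], [2·x + 4·y + 1, 4·x, 0]].
At the point, J = [[5.000, -3.09070, -15.000], [0.000, 2.500, -12.000], [-2.000, 10.000, 0.000]] (det J = 450.82314).
Solving J·Δ = −F gives Δ = (-0.228, 1.579, -1.129).
Then the next iterate is (x, y, z)₁ = (2.272, -0.421, 1.371).

(2.272, -0.421, 1.371)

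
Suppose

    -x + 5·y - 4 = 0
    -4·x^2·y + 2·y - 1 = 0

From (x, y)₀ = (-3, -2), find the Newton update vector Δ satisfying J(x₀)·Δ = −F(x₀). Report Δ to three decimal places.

(-0.142, 2.172)

At (-3, -2): F = (-11.000, 67.000).
Jacobian J = [[-1, 5], [-8·x·y, -4·x^2 + 2]].
At the point, J = [[-1.000, 5.000], [-48.000, -34.000]] (det J = 274.000).
Solving J·Δ = −F gives Δ = (-0.142, 2.172).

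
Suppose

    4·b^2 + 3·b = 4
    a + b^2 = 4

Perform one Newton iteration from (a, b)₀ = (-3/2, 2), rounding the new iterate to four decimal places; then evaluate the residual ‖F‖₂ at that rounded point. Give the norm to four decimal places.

At (-3/2, 2): F = (18.0000, -1.5000).
Jacobian J = [[0, 8·b + 3], [1, 2·b]].
At the point, J = [[0.0000, 19.0000], [1.0000, 4.0000]] (det J = -19.0000).
Solving J·Δ = −F gives Δ = (5.2895, -0.9474).
Then the next iterate is (a, b)₁ = (3.7895, 1.0526).
Re-evaluating at (3.7895, 1.0526): F = (3.589667, 0.897467), so ‖F‖₂ = 3.7002.

3.7002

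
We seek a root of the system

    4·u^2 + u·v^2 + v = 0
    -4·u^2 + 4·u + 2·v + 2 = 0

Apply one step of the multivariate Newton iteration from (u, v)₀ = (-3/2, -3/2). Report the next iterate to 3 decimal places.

At (-3/2, -3/2): F = (4.125, -16.000).
Jacobian J = [[8·u + v^2, 2·u·v + 1], [-8·u + 4, 2]].
At the point, J = [[-9.750, 5.500], [16.000, 2.000]] (det J = -107.500).
Solving J·Δ = −F gives Δ = (0.895, 0.837).
Then the next iterate is (u, v)₁ = (-0.605, -0.663).

(-0.605, -0.663)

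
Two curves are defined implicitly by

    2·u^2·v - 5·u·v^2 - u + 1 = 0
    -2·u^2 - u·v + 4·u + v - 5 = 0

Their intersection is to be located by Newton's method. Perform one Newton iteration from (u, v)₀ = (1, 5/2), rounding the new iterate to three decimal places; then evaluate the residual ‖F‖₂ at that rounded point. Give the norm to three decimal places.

8.261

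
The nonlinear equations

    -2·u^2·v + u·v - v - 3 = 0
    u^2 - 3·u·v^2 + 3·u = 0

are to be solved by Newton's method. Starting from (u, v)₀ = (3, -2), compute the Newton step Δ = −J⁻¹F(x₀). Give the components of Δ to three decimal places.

At (3, -2): F = (29.000, -18.000).
Jacobian J = [[-4·u·v + v, -2·u^2 + u - 1], [2·u - 3·v^2 + 3, -6·u·v]].
At the point, J = [[22.000, -16.000], [-3.000, 36.000]] (det J = 744.000).
Solving J·Δ = −F gives Δ = (-1.016, 0.415).

(-1.016, 0.415)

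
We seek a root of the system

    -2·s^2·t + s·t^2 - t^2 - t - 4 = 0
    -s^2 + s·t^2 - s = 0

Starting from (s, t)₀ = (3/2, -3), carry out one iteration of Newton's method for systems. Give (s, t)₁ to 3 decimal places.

At (3/2, -3): F = (17.000, 9.750).
Jacobian J = [[-4·s·t + t^2, -2·s^2 + 2·s·t - 2·t - 1], [-2·s + t^2 - 1, 2·s·t]].
At the point, J = [[27.000, -8.500], [5.000, -9.000]] (det J = -200.500).
Solving J·Δ = −F gives Δ = (-0.350, 0.889).
Then the next iterate is (s, t)₁ = (1.150, -2.111).

(1.150, -2.111)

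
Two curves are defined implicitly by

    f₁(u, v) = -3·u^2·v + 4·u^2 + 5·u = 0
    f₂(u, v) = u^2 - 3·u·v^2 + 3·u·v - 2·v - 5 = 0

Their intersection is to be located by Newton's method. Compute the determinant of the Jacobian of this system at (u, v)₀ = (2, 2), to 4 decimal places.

J = [[-6·u·v + 8·u + 5, -3·u^2], [2·u - 3·v^2 + 3·v, -6·u·v + 3·u - 2]].
At the point, J = [[-3.0000, -12.0000], [-2.0000, -20.0000]].
det J = 36.0000.

36.0000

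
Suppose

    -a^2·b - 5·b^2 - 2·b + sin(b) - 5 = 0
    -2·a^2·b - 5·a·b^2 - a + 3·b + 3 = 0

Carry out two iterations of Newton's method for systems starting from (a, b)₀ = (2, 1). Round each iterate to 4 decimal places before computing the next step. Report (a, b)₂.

(-2.7879, -2.0474)

At (2, 1): F = (-15.158529, -14.0000).
Jacobian J = [[-2·a·b, -a^2 - 10·b + cos(b) - 2], [-4·a·b - 5·b^2 - 1, -2·a^2 - 10·a·b + 3]].
At the point, J = [[-4.0000, -15.459698], [-14.0000, -25.0000]] (det J = -116.435768).
Solving J·Δ = −F gives Δ = (1.3959, -1.3417).
Then the next iterate is (a, b)₁ = (3.3959, -0.3417).
Round to (3.3959, -0.3417) and repeat: F = (-1.294953, 4.477555), J = [[2.320758, -9.172950], [3.057722, -8.460483]].
Δ = (-6.1838, -1.7057), so (a, b)₂ = (-2.7879, -2.0474).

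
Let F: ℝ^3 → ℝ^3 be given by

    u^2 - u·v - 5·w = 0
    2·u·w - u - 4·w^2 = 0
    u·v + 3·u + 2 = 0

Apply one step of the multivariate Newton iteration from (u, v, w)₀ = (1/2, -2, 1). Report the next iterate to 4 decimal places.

(0.1196, -6.2391, 0.4457)

At (1/2, -2, 1): F = (-3.7500, -3.5000, 2.5000).
Jacobian J = [[2·u - v, -u, -5], [2·w - 1, 0, 2·u - 8·w], [v + 3, u, 0]].
At the point, J = [[3.0000, -0.5000, -5.0000], [1.0000, 0.0000, -7.0000], [1.0000, 0.5000, 0.0000]] (det J = 11.5000).
Solving J·Δ = −F gives Δ = (-0.3804, -4.2391, -0.5543).
Then the next iterate is (u, v, w)₁ = (0.1196, -6.2391, 0.4457).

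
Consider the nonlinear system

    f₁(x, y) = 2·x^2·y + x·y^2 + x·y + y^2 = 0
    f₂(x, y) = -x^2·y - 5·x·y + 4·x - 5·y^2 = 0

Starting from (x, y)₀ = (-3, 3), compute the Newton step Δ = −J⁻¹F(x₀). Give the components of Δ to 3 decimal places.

(0.957, -1.346)

At (-3, 3): F = (27.000, -39.000).
Jacobian J = [[4·x·y + y^2 + y, 2·x^2 + 2·x·y + x + 2·y], [-2·x·y - 5·y + 4, -x^2 - 5·x - 10·y]].
At the point, J = [[-24.000, 3.000], [7.000, -24.000]] (det J = 555.000).
Solving J·Δ = −F gives Δ = (0.957, -1.346).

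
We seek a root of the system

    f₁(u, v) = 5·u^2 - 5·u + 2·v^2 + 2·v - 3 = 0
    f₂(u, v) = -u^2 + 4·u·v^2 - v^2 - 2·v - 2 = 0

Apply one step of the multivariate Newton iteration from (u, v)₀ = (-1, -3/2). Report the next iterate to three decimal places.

(-0.566, -1.002)

At (-1, -3/2): F = (8.500, -11.250).
Jacobian J = [[10·u - 5, 4·v + 2], [-2·u + 4·v^2, 8·u·v - 2·v - 2]].
At the point, J = [[-15.000, -4.000], [11.000, 13.000]] (det J = -151.000).
Solving J·Δ = −F gives Δ = (0.434, 0.498).
Then the next iterate is (u, v)₁ = (-0.566, -1.002).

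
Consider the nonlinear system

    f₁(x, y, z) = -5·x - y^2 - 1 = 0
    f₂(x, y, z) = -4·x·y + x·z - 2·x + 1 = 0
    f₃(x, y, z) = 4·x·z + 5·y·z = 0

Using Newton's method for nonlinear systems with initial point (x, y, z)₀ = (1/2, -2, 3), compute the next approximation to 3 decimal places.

(0.262, -0.423, 2.599)

At (1/2, -2, 3): F = (-7.500, 5.500, -24.000).
Jacobian J = [[-5, -2·y, 0], [-4·y + z - 2, -4·x, x], [4·z, 5·z, 4·x + 5·y]].
At the point, J = [[-5.000, 4.000, 0.000], [9.000, -2.000, 0.500], [12.000, 15.000, -8.000]] (det J = 269.500).
Solving J·Δ = −F gives Δ = (-0.238, 1.577, -0.401).
Then the next iterate is (x, y, z)₁ = (0.262, -0.423, 2.599).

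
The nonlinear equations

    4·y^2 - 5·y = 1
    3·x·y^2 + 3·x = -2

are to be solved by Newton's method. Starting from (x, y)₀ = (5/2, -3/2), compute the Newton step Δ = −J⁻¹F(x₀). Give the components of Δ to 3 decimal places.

(-0.601, 0.912)

At (5/2, -3/2): F = (15.500, 26.375).
Jacobian J = [[0, 8·y - 5], [3·y^2 + 3, 6·x·y]].
At the point, J = [[0.000, -17.000], [9.750, -22.500]] (det J = 165.750).
Solving J·Δ = −F gives Δ = (-0.601, 0.912).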